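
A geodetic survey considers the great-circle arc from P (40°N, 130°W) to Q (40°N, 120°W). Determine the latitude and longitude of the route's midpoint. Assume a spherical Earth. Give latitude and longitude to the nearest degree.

From cos δ = sin φ₁ sin φ₂ + cos φ₁ cos φ₂ cos Δλ, the central angle is δ ≈ 0.134 rad (7.7°).
Interpolate at f = 1/2 with slerp weights a = sin((1−f)δ)/sin δ ≈ 0.501, b = sin(fδ)/sin δ ≈ 0.501.
p = a·p₁ + b·p₂ ≈ (-0.439, -0.627, 0.644); φ = arcsin(p_z) ≈ 40.11°, λ = atan2(p_y, p_x) ≈ -125.00°.

≈ (40°N, 125°W)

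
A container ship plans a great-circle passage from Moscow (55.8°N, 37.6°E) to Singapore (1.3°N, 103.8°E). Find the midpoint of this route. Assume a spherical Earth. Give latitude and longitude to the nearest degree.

≈ 33°N, 81°E

Convert each endpoint to a unit vector on the sphere (x = cos φ cos λ, y = cos φ sin λ, z = sin φ).
The central angle between the endpoints is δ = arccos(p₁·p₂) ≈ 1.323 rad (75.8°).
Interpolate at f = 1/2 with slerp weights a = sin((1−f)δ)/sin δ ≈ 0.634, b = sin(fδ)/sin δ ≈ 0.634.
p = a·p₁ + b·p₂ ≈ (0.131, 0.832, 0.538); φ = arcsin(p_z) ≈ 32.58°, λ = atan2(p_y, p_x) ≈ 81.05°.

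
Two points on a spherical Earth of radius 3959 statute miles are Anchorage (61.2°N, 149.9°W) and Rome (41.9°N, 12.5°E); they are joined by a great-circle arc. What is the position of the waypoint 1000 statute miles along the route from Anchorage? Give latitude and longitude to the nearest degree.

Write both endpoints as unit vectors p₁, p₂ with components (cos φ cos λ, cos φ sin λ, sin φ).
The central angle between the endpoints is δ = arccos(p₁·p₂) ≈ 1.325 rad (75.9°). The total great-circle distance is δ·R ≈ 1.325 × 3959 ≈ 5245 mi, so the target fraction is f = 1000/5245 ≈ 0.191.
Interpolate at f ≈ 0.191 with slerp weights a = sin((1−f)δ)/sin δ ≈ 0.906, b = sin(fδ)/sin δ ≈ 0.258.
p = a·p₁ + b·p₂ ≈ (-0.190, -0.177, 0.966); φ = arcsin(p_z) ≈ 74.93°, λ = atan2(p_y, p_x) ≈ -137.01°.

≈ 75°N, 137°W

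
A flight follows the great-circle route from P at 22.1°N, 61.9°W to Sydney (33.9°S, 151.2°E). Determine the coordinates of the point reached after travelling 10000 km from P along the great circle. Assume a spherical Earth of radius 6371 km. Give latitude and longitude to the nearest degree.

Convert each endpoint to a unit vector on the sphere (x = cos φ cos λ, y = cos φ sin λ, z = sin φ).
The central angle between the endpoints is δ = arccos(p₁·p₂) ≈ 2.595 rad (148.7°). The total great-circle distance is δ·R ≈ 2.595 × 6371 ≈ 16530 km, so the target fraction is f = 10000/16530 ≈ 0.605.
Interpolate at f ≈ 0.605 with slerp weights a = sin((1−f)δ)/sin δ ≈ 1.643, b = sin(fδ)/sin δ ≈ 1.922.
p = a·p₁ + b·p₂ ≈ (-0.681, -0.574, -0.454); φ = arcsin(p_z) ≈ -27.01°, λ = atan2(p_y, p_x) ≈ -139.87°.

≈ 27°S, 140°W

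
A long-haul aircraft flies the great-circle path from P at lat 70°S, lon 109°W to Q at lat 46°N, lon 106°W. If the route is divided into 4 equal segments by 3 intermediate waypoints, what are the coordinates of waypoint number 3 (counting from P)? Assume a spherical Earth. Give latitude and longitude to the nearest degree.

≈ lat 17°N, lon 107°W

Convert each endpoint to a unit vector on the sphere (x = cos φ cos λ, y = cos φ sin λ, z = sin φ).
The central angle between the endpoints is δ = arccos(p₁·p₂) ≈ 2.025 rad (116.0°).
Interpolate at f = 3/4 with slerp weights a = sin((1−f)δ)/sin δ ≈ 0.540, b = sin(fδ)/sin δ ≈ 1.111.
p = a·p₁ + b·p₂ ≈ (-0.273, -0.917, 0.292); φ = arcsin(p_z) ≈ 17.00°, λ = atan2(p_y, p_x) ≈ -106.58°.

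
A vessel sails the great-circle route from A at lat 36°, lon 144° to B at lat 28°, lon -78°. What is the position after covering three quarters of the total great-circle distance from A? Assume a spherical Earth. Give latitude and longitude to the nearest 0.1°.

Write both endpoints as unit vectors p₁, p₂ with components (cos φ cos λ, cos φ sin λ, sin φ).
The central angle between the endpoints is δ = arccos(p₁·p₂) ≈ 1.829 rad (104.8°).
Interpolate at f = 3/4 with slerp weights a = sin((1−f)δ)/sin δ ≈ 0.456, b = sin(fδ)/sin δ ≈ 1.014.
p = a·p₁ + b·p₂ ≈ (-0.113, -0.658, 0.744); φ = arcsin(p_z) ≈ 48.09°, λ = atan2(p_y, p_x) ≈ -99.71°.

≈ lat 48.1°, lon -99.7°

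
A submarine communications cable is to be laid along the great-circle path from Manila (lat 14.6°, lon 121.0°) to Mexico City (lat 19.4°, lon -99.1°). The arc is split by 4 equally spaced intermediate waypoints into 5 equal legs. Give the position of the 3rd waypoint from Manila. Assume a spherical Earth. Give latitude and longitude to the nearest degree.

≈ lat 41°, lon -154°

The haversine formula gives a central angle δ ≈ 2.233 rad (127.9°) between the endpoints.
Interpolate at f = 3/5 with slerp weights a = sin((1−f)δ)/sin δ ≈ 0.987, b = sin(fδ)/sin δ ≈ 1.234.
p = a·p₁ + b·p₂ ≈ (-0.676, -0.330, 0.659); φ = arcsin(p_z) ≈ 41.20°, λ = atan2(p_y, p_x) ≈ -153.98°.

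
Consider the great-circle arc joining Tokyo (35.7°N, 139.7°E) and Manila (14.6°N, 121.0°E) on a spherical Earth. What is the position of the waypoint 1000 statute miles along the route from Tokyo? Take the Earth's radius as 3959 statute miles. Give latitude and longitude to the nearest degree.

≈ 25°N, 129°E

Convert each endpoint to a unit vector on the sphere (x = cos φ cos λ, y = cos φ sin λ, z = sin φ).
The central angle between the endpoints is δ = arccos(p₁·p₂) ≈ 0.470 rad (26.9°). The total great-circle distance is δ·R ≈ 0.470 × 3959 ≈ 1862 mi, so the target fraction is f = 1000/1862 ≈ 0.537.
Interpolate at f ≈ 0.537 with slerp weights a = sin((1−f)δ)/sin δ ≈ 0.477, b = sin(fδ)/sin δ ≈ 0.552.
p = a·p₁ + b·p₂ ≈ (-0.570, 0.708, 0.417); φ = arcsin(p_z) ≈ 24.65°, λ = atan2(p_y, p_x) ≈ 128.85°.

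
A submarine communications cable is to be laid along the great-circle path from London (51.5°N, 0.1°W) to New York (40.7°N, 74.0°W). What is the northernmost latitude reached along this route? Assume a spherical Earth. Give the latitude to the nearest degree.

≈ 54°N

The great circle lies in the plane with unit normal n̂ = (p₁ × p₂)/|p₁ × p₂|.
Here n̂_z ≈ -0.591; the vertex latitude is φ_max = arccos|n̂_z| ≈ 53.8°.
Check via Clairaut: cos φ_max = |cos φ₁| · sin C = cos(51.5°)·sin(71.7°) ≈ 0.591, again giving ≈ 53.8°.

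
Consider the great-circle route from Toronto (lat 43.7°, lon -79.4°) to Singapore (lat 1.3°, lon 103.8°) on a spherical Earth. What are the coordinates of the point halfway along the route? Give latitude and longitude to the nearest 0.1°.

Convert each endpoint to a unit vector on the sphere (x = cos φ cos λ, y = cos φ sin λ, z = sin φ).
The central angle between the endpoints is δ = arccos(p₁·p₂) ≈ 2.355 rad (134.9°).
Interpolate at f = 1/2 with slerp weights a = sin((1−f)δ)/sin δ ≈ 1.304, b = sin(fδ)/sin δ ≈ 1.304.
p = a·p₁ + b·p₂ ≈ (-0.138, 0.339, 0.931); φ = arcsin(p_z) ≈ 68.52°, λ = atan2(p_y, p_x) ≈ 112.06°.

≈ lat 68.5°, lon 112.1°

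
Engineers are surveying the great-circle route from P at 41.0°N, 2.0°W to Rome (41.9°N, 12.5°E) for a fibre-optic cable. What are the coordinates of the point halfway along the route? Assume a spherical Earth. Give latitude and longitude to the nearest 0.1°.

≈ 41.7°N, 5.2°E

Write both endpoints as unit vectors p₁, p₂ with components (cos φ cos λ, cos φ sin λ, sin φ).
The central angle between the endpoints is δ = arccos(p₁·p₂) ≈ 0.190 rad (10.9°).
Interpolate at f = 1/2 with slerp weights a = sin((1−f)δ)/sin δ ≈ 0.502, b = sin(fδ)/sin δ ≈ 0.502.
p = a·p₁ + b·p₂ ≈ (0.744, 0.068, 0.665); φ = arcsin(p_z) ≈ 41.68°, λ = atan2(p_y, p_x) ≈ 5.20°.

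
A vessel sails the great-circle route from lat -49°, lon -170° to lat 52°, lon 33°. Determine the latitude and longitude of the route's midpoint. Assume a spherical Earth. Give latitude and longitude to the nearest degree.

≈ lat 7°, lon 120°

Convert each endpoint to a unit vector on the sphere (x = cos φ cos λ, y = cos φ sin λ, z = sin φ).
The central angle between the endpoints is δ = arccos(p₁·p₂) ≈ 2.882 rad (165.1°).
Interpolate at f = 1/2 with slerp weights a = sin((1−f)δ)/sin δ ≈ 3.865, b = sin(fδ)/sin δ ≈ 3.865.
p = a·p₁ + b·p₂ ≈ (-0.501, 0.856, 0.129); φ = arcsin(p_z) ≈ 7.39°, λ = atan2(p_y, p_x) ≈ 120.37°.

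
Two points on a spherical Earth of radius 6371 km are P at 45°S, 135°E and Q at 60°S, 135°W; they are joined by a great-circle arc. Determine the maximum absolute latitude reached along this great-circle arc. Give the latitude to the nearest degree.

The great circle lies in the plane with unit normal n̂ = (p₁ × p₂)/|p₁ × p₂|.
Here n̂_z ≈ +0.447; the vertex latitude is φ_max = arccos|n̂_z| ≈ 63.4°.

≈ 63°S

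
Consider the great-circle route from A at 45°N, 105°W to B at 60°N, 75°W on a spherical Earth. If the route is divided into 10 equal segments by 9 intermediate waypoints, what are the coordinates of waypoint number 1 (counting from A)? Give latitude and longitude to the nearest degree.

The haversine formula gives a central angle δ ≈ 0.406 rad (23.3°) between the endpoints.
Interpolate at f = 1/10 with slerp weights a = sin((1−f)δ)/sin δ ≈ 0.905, b = sin(fδ)/sin δ ≈ 0.103.
p = a·p₁ + b·p₂ ≈ (-0.152, -0.668, 0.729); φ = arcsin(p_z) ≈ 46.78°, λ = atan2(p_y, p_x) ≈ -102.85°.

≈ 47°N, 103°W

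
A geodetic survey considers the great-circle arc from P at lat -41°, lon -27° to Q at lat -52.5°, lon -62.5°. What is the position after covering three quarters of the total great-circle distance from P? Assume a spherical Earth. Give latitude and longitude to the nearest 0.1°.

Convert each endpoint to a unit vector on the sphere (x = cos φ cos λ, y = cos φ sin λ, z = sin φ).
The central angle between the endpoints is δ = arccos(p₁·p₂) ≈ 0.463 rad (26.6°).
Interpolate at f = 3/4 with slerp weights a = sin((1−f)δ)/sin δ ≈ 0.259, b = sin(fδ)/sin δ ≈ 0.762.
p = a·p₁ + b·p₂ ≈ (0.388, -0.500, -0.774); φ = arcsin(p_z) ≈ -50.73°, λ = atan2(p_y, p_x) ≈ -52.19°.

≈ lat -50.7°, lon -52.2°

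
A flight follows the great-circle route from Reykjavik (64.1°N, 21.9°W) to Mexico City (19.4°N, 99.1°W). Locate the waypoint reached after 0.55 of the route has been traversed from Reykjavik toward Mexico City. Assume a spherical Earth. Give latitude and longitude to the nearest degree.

≈ 45°N, 80°W

Write both endpoints as unit vectors p₁, p₂ with components (cos φ cos λ, cos φ sin λ, sin φ).
The central angle between the endpoints is δ = arccos(p₁·p₂) ≈ 1.170 rad (67.0°).
Interpolate at f = 0.55 with slerp weights a = sin((1−f)δ)/sin δ ≈ 0.546, b = sin(fδ)/sin δ ≈ 0.652.
p = a·p₁ + b·p₂ ≈ (0.124, -0.696, 0.707); φ = arcsin(p_z) ≈ 45.02°, λ = atan2(p_y, p_x) ≈ -79.90°.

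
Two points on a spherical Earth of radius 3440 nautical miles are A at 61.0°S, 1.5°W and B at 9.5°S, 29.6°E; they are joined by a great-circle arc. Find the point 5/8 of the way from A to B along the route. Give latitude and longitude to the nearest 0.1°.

≈ 29.5°S, 22.4°E

The haversine formula gives a central angle δ ≈ 0.984 rad (56.4°) between the endpoints.
Interpolate at f = 5/8 with slerp weights a = sin((1−f)δ)/sin δ ≈ 0.433, b = sin(fδ)/sin δ ≈ 0.693.
p = a·p₁ + b·p₂ ≈ (0.804, 0.332, -0.493); φ = arcsin(p_z) ≈ -29.55°, λ = atan2(p_y, p_x) ≈ 22.44°.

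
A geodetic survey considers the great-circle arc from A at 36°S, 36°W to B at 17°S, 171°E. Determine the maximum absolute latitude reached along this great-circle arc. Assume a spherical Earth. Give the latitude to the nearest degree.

≈ 66°S

The great circle lies in the plane with unit normal n̂ = (p₁ × p₂)/|p₁ × p₂|.
Here n̂_z ≈ -0.410; the vertex latitude is φ_max = arccos|n̂_z| ≈ 65.8°.
Check via Clairaut: cos φ_max = |cos φ₁| · sin C = cos(36.0°)·sin(149.5°) ≈ 0.410, again giving ≈ 65.8°.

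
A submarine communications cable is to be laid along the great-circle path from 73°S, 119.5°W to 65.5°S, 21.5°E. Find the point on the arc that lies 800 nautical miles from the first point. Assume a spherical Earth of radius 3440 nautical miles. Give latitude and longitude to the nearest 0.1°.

The haversine formula gives a central angle δ ≈ 0.683 rad (39.1°) between the endpoints. The total great-circle distance is δ·R ≈ 0.683 × 3440 ≈ 2348 nmi, so the target fraction is f = 800/2348 ≈ 0.341.
Interpolate at f ≈ 0.341 with slerp weights a = sin((1−f)δ)/sin δ ≈ 0.690, b = sin(fδ)/sin δ ≈ 0.365.
p = a·p₁ + b·p₂ ≈ (0.042, -0.120, -0.992); φ = arcsin(p_z) ≈ -82.70°, λ = atan2(p_y, p_x) ≈ -70.83°.

≈ 82.7°S, 70.8°W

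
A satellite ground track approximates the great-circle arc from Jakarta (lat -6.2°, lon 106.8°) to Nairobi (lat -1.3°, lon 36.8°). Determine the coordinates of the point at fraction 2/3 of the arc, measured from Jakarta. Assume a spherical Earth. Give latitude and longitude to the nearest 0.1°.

≈ lat -3.6°, lon 60.0°

Write both endpoints as unit vectors p₁, p₂ with components (cos φ cos λ, cos φ sin λ, sin φ).
The central angle between the endpoints is δ = arccos(p₁·p₂) ≈ 1.221 rad (70.0°).
Interpolate at f = 2/3 with slerp weights a = sin((1−f)δ)/sin δ ≈ 0.421, b = sin(fδ)/sin δ ≈ 0.774.
p = a·p₁ + b·p₂ ≈ (0.498, 0.865, -0.063); φ = arcsin(p_z) ≈ -3.62°, λ = atan2(p_y, p_x) ≈ 60.03°.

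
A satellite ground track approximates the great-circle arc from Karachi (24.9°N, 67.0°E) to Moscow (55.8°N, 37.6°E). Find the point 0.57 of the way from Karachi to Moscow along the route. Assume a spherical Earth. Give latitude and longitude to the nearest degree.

≈ 43°N, 54°E

The haversine formula gives a central angle δ ≈ 0.656 rad (37.6°) between the endpoints.
Interpolate at f = 0.57 with slerp weights a = sin((1−f)δ)/sin δ ≈ 0.456, b = sin(fδ)/sin δ ≈ 0.599.
p = a·p₁ + b·p₂ ≈ (0.428, 0.586, 0.687); φ = arcsin(p_z) ≈ 43.43°, λ = atan2(p_y, p_x) ≈ 53.85°.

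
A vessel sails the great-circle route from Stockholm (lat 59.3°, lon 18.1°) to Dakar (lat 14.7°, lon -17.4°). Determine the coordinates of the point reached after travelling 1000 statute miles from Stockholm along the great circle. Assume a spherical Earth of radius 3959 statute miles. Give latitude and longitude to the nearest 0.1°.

≈ lat 48.0°, lon 2.6°

Write both endpoints as unit vectors p₁, p₂ with components (cos φ cos λ, cos φ sin λ, sin φ).
The central angle between the endpoints is δ = arccos(p₁·p₂) ≈ 0.902 rad (51.7°). The total great-circle distance is δ·R ≈ 0.902 × 3959 ≈ 3570 mi, so the target fraction is f = 1000/3570 ≈ 0.280.
Interpolate at f ≈ 0.280 with slerp weights a = sin((1−f)δ)/sin δ ≈ 0.771, b = sin(fδ)/sin δ ≈ 0.319.
p = a·p₁ + b·p₂ ≈ (0.668, 0.030, 0.744); φ = arcsin(p_z) ≈ 48.03°, λ = atan2(p_y, p_x) ≈ 2.58°.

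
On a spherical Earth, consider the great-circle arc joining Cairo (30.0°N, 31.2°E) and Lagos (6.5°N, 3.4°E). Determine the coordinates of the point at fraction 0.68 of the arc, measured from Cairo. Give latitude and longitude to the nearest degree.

≈ 14°N, 12°E

From cos δ = sin φ₁ sin φ₂ + cos φ₁ cos φ₂ cos Δλ, the central angle is δ ≈ 0.613 rad (35.1°).
Interpolate at f = 0.68 with slerp weights a = sin((1−f)δ)/sin δ ≈ 0.339, b = sin(fδ)/sin δ ≈ 0.704.
p = a·p₁ + b·p₂ ≈ (0.949, 0.193, 0.249); φ = arcsin(p_z) ≈ 14.42°, λ = atan2(p_y, p_x) ≈ 11.52°.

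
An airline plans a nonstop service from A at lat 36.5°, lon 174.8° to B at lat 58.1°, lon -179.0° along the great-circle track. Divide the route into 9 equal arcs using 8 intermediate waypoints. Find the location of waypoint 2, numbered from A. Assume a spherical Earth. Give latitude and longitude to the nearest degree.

From cos δ = sin φ₁ sin φ₂ + cos φ₁ cos φ₂ cos Δλ, the central angle is δ ≈ 0.384 rad (22.0°).
Interpolate at f = 2/9 with slerp weights a = sin((1−f)δ)/sin δ ≈ 0.785, b = sin(fδ)/sin δ ≈ 0.227.
p = a·p₁ + b·p₂ ≈ (-0.749, 0.055, 0.660); φ = arcsin(p_z) ≈ 41.32°, λ = atan2(p_y, p_x) ≈ 175.79°.

≈ lat 41°, lon 176°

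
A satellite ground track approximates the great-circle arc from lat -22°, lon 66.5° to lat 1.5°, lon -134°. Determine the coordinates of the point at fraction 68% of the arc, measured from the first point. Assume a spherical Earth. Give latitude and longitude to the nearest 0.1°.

Write both endpoints as unit vectors p₁, p₂ with components (cos φ cos λ, cos φ sin λ, sin φ).
The central angle between the endpoints is δ = arccos(p₁·p₂) ≈ 2.642 rad (151.4°).
Interpolate at f = 0.68 with slerp weights a = sin((1−f)δ)/sin δ ≈ 1.563, b = sin(fδ)/sin δ ≈ 2.036.
p = a·p₁ + b·p₂ ≈ (-0.836, -0.135, -0.532); φ = arcsin(p_z) ≈ -32.16°, λ = atan2(p_y, p_x) ≈ -170.84°.

≈ lat -32.2°, lon -170.8°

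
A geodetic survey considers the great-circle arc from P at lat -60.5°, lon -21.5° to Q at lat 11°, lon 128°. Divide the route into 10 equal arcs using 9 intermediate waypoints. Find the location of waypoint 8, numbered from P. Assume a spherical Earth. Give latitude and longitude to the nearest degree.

≈ lat -13°, lon 120°

Write both endpoints as unit vectors p₁, p₂ with components (cos φ cos λ, cos φ sin λ, sin φ).
The central angle between the endpoints is δ = arccos(p₁·p₂) ≈ 2.193 rad (125.6°).
Interpolate at f = 8/10 with slerp weights a = sin((1−f)δ)/sin δ ≈ 0.522, b = sin(fδ)/sin δ ≈ 1.210.
p = a·p₁ + b·p₂ ≈ (-0.492, 0.841, -0.224); φ = arcsin(p_z) ≈ -12.94°, λ = atan2(p_y, p_x) ≈ 120.30°.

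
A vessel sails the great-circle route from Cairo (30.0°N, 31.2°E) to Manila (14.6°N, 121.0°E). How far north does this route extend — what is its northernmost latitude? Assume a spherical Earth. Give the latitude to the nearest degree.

The great circle lies in the plane with unit normal n̂ = (p₁ × p₂)/|p₁ × p₂|.
Here n̂_z ≈ +0.845; the vertex latitude is φ_max = arccos|n̂_z| ≈ 32.3°.

≈ 32°N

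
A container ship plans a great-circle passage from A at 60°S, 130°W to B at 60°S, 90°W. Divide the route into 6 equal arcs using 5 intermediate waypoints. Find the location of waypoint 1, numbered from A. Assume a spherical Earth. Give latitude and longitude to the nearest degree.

From cos δ = sin φ₁ sin φ₂ + cos φ₁ cos φ₂ cos Δλ, the central angle is δ ≈ 0.344 rad (19.7°).
Interpolate at f = 1/6 with slerp weights a = sin((1−f)δ)/sin δ ≈ 0.838, b = sin(fδ)/sin δ ≈ 0.170.
p = a·p₁ + b·p₂ ≈ (-0.269, -0.406, -0.873); φ = arcsin(p_z) ≈ -60.83°, λ = atan2(p_y, p_x) ≈ -123.57°.

≈ 61°S, 124°W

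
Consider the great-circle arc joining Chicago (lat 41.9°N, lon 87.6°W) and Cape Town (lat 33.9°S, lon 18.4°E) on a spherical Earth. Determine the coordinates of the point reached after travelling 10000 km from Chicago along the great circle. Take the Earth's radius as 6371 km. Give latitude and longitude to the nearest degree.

Convert each endpoint to a unit vector on the sphere (x = cos φ cos λ, y = cos φ sin λ, z = sin φ).
The central angle between the endpoints is δ = arccos(p₁·p₂) ≈ 2.145 rad (122.9°). The total great-circle distance is δ·R ≈ 2.145 × 6371 ≈ 13663 km, so the target fraction is f = 10000/13663 ≈ 0.732.
Interpolate at f ≈ 0.732 with slerp weights a = sin((1−f)δ)/sin δ ≈ 0.647, b = sin(fδ)/sin δ ≈ 1.191.
p = a·p₁ + b·p₂ ≈ (0.958, -0.170, -0.232); φ = arcsin(p_z) ≈ -13.40°, λ = atan2(p_y, p_x) ≈ -10.04°.

≈ lat 13°S, lon 10°W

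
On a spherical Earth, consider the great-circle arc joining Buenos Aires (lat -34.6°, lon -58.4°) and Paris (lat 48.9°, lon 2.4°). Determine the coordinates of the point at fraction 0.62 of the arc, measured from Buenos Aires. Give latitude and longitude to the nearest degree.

≈ lat 19°, lon -26°

The haversine formula gives a central angle δ ≈ 1.735 rad (99.4°) between the endpoints.
Interpolate at f = 0.62 with slerp weights a = sin((1−f)δ)/sin δ ≈ 0.621, b = sin(fδ)/sin δ ≈ 0.892.
p = a·p₁ + b·p₂ ≈ (0.854, -0.411, 0.320); φ = arcsin(p_z) ≈ 18.64°, λ = atan2(p_y, p_x) ≈ -25.70°.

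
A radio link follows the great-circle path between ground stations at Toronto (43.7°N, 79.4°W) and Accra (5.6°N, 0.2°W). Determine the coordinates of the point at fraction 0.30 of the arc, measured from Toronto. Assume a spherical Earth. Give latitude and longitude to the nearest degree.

From cos δ = sin φ₁ sin φ₂ + cos φ₁ cos φ₂ cos Δλ, the central angle is δ ≈ 1.367 rad (78.3°).
Interpolate at f = 0.30 with slerp weights a = sin((1−f)δ)/sin δ ≈ 0.835, b = sin(fδ)/sin δ ≈ 0.407.
p = a·p₁ + b·p₂ ≈ (0.516, -0.595, 0.616); φ = arcsin(p_z) ≈ 38.06°, λ = atan2(p_y, p_x) ≈ -49.04°.

≈ (38°N, 49°W)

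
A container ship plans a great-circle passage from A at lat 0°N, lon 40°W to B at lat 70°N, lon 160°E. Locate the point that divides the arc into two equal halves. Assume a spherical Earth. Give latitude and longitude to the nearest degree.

≈ lat 54°N, lon 50°W

Convert each endpoint to a unit vector on the sphere (x = cos φ cos λ, y = cos φ sin λ, z = sin φ).
The central angle between the endpoints is δ = arccos(p₁·p₂) ≈ 1.898 rad (108.7°).
Interpolate at f = 1/2 with slerp weights a = sin((1−f)δ)/sin δ ≈ 0.858, b = sin(fδ)/sin δ ≈ 0.858.
p = a·p₁ + b·p₂ ≈ (0.382, -0.451, 0.807); φ = arcsin(p_z) ≈ 53.77°, λ = atan2(p_y, p_x) ≈ -49.78°.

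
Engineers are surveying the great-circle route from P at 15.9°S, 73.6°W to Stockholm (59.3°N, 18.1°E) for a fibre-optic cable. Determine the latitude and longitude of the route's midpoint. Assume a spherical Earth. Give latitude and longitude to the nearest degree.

≈ 29°N, 45°W

The haversine formula gives a central angle δ ≈ 1.824 rad (104.5°) between the endpoints.
Interpolate at f = 1/2 with slerp weights a = sin((1−f)δ)/sin δ ≈ 0.817, b = sin(fδ)/sin δ ≈ 0.817.
p = a·p₁ + b·p₂ ≈ (0.618, -0.624, 0.478); φ = arcsin(p_z) ≈ 28.58°, λ = atan2(p_y, p_x) ≈ -45.27°.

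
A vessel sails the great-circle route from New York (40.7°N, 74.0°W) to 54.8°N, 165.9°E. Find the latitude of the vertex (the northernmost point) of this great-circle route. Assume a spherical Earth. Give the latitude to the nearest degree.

The great circle lies in the plane with unit normal n̂ = (p₁ × p₂)/|p₁ × p₂|.
Here n̂_z ≈ -0.398; the vertex latitude is φ_max = arccos|n̂_z| ≈ 66.5°.

≈ 67°N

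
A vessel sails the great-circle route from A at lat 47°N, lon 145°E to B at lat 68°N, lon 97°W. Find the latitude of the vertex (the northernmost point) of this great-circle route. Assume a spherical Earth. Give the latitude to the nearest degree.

The great circle lies in the plane with unit normal n̂ = (p₁ × p₂)/|p₁ × p₂|.
Here n̂_z ≈ +0.272; the vertex latitude is φ_max = arccos|n̂_z| ≈ 74.2°.

≈ 74°N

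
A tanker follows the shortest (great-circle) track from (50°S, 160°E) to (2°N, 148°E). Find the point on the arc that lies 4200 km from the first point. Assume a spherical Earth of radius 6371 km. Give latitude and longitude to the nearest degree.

The haversine formula gives a central angle δ ≈ 0.925 rad (53.0°) between the endpoints. The total great-circle distance is δ·R ≈ 0.925 × 6371 ≈ 5895 km, so the target fraction is f = 4200/5895 ≈ 0.712.
Interpolate at f ≈ 0.712 with slerp weights a = sin((1−f)δ)/sin δ ≈ 0.329, b = sin(fδ)/sin δ ≈ 0.767.
p = a·p₁ + b·p₂ ≈ (-0.849, 0.478, -0.225); φ = arcsin(p_z) ≈ -13.02°, λ = atan2(p_y, p_x) ≈ 150.59°.

≈ (13°S, 151°E)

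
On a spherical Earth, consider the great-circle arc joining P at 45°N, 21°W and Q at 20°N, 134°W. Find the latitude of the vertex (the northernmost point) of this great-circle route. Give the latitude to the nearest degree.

The great circle lies in the plane with unit normal n̂ = (p₁ × p₂)/|p₁ × p₂|.
Here n̂_z ≈ -0.612; the vertex latitude is φ_max = arccos|n̂_z| ≈ 52.3°.

≈ 52°N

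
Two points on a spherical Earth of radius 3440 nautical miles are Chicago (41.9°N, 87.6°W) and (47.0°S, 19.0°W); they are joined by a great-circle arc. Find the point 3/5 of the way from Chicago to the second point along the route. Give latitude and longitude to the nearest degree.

Write both endpoints as unit vectors p₁, p₂ with components (cos φ cos λ, cos φ sin λ, sin φ).
The central angle between the endpoints is δ = arccos(p₁·p₂) ≈ 1.879 rad (107.7°).
Interpolate at f = 3/5 with slerp weights a = sin((1−f)δ)/sin δ ≈ 0.716, b = sin(fδ)/sin δ ≈ 0.948.
p = a·p₁ + b·p₂ ≈ (0.634, -0.743, -0.215); φ = arcsin(p_z) ≈ -12.40°, λ = atan2(p_y, p_x) ≈ -49.56°.

≈ (12°S, 50°W)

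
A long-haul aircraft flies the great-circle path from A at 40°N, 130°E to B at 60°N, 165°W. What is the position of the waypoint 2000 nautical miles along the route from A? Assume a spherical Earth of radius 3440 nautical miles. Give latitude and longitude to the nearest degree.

Convert each endpoint to a unit vector on the sphere (x = cos φ cos λ, y = cos φ sin λ, z = sin φ).
The central angle between the endpoints is δ = arccos(p₁·p₂) ≈ 0.769 rad (44.1°). The total great-circle distance is δ·R ≈ 0.769 × 3440 ≈ 2646 nmi, so the target fraction is f = 2000/2646 ≈ 0.756.
Interpolate at f ≈ 0.756 with slerp weights a = sin((1−f)δ)/sin δ ≈ 0.268, b = sin(fδ)/sin δ ≈ 0.790.
p = a·p₁ + b·p₂ ≈ (-0.513, 0.055, 0.856); φ = arcsin(p_z) ≈ 58.91°, λ = atan2(p_y, p_x) ≈ 173.86°.

≈ 59°N, 174°E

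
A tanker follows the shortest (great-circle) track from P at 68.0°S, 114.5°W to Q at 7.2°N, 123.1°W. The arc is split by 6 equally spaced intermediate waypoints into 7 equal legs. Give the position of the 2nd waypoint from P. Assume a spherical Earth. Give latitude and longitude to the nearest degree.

Write both endpoints as unit vectors p₁, p₂ with components (cos φ cos λ, cos φ sin λ, sin φ).
The central angle between the endpoints is δ = arccos(p₁·p₂) ≈ 1.317 rad (75.4°).
Interpolate at f = 2/7 with slerp weights a = sin((1−f)δ)/sin δ ≈ 0.835, b = sin(fδ)/sin δ ≈ 0.380.
p = a·p₁ + b·p₂ ≈ (-0.335, -0.600, -0.726); φ = arcsin(p_z) ≈ -46.58°, λ = atan2(p_y, p_x) ≈ -119.20°.

≈ 47°S, 119°W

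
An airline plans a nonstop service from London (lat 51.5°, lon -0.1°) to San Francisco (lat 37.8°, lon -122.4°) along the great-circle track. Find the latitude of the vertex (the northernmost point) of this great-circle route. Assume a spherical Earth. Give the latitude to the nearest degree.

The great circle lies in the plane with unit normal n̂ = (p₁ × p₂)/|p₁ × p₂|.
Here n̂_z ≈ -0.426; the vertex latitude is φ_max = arccos|n̂_z| ≈ 64.8°.

≈ 65°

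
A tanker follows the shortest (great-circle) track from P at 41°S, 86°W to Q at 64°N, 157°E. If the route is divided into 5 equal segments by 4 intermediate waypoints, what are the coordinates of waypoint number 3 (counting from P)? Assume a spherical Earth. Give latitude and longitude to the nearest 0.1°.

≈ 31.7°N, 128.6°W

Convert each endpoint to a unit vector on the sphere (x = cos φ cos λ, y = cos φ sin λ, z = sin φ).
The central angle between the endpoints is δ = arccos(p₁·p₂) ≈ 2.404 rad (137.7°).
Interpolate at f = 3/5 with slerp weights a = sin((1−f)δ)/sin δ ≈ 1.219, b = sin(fδ)/sin δ ≈ 1.474.
p = a·p₁ + b·p₂ ≈ (-0.531, -0.665, 0.525); φ = arcsin(p_z) ≈ 31.69°, λ = atan2(p_y, p_x) ≈ -128.58°.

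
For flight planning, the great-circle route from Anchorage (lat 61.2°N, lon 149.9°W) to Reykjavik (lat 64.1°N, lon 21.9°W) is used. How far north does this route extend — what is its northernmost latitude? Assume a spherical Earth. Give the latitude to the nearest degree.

The great circle lies in the plane with unit normal n̂ = (p₁ × p₂)/|p₁ × p₂|.
Here n̂_z ≈ +0.220; the vertex latitude is φ_max = arccos|n̂_z| ≈ 77.3°.
Check via Clairaut: cos φ_max = |cos φ₁| · sin C = cos(61.2°)·sin(27.2°) ≈ 0.220, again giving ≈ 77.3°.

≈ 77°N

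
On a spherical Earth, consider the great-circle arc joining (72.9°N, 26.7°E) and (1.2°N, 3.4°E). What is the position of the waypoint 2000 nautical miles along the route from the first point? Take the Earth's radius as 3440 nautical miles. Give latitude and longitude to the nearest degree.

≈ (41°N, 9°E)

The haversine formula gives a central angle δ ≈ 1.277 rad (73.1°) between the endpoints. The total great-circle distance is δ·R ≈ 1.277 × 3440 ≈ 4391 nmi, so the target fraction is f = 2000/4391 ≈ 0.455.
Interpolate at f ≈ 0.455 with slerp weights a = sin((1−f)δ)/sin δ ≈ 0.669, b = sin(fδ)/sin δ ≈ 0.574.
p = a·p₁ + b·p₂ ≈ (0.749, 0.122, 0.652); φ = arcsin(p_z) ≈ 40.67°, λ = atan2(p_y, p_x) ≈ 9.29°.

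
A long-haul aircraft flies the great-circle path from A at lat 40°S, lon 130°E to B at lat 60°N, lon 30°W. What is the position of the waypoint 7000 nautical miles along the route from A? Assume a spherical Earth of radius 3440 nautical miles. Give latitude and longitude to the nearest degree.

≈ lat 65°N, lon 65°E

From cos δ = sin φ₁ sin φ₂ + cos φ₁ cos φ₂ cos Δλ, the central angle is δ ≈ 2.730 rad (156.4°). The total great-circle distance is δ·R ≈ 2.730 × 3440 ≈ 9392 nmi, so the target fraction is f = 7000/9392 ≈ 0.745.
Interpolate at f ≈ 0.745 with slerp weights a = sin((1−f)δ)/sin δ ≈ 1.602, b = sin(fδ)/sin δ ≈ 2.237.
p = a·p₁ + b·p₂ ≈ (0.179, 0.381, 0.907); φ = arcsin(p_z) ≈ 65.08°, λ = atan2(p_y, p_x) ≈ 64.79°.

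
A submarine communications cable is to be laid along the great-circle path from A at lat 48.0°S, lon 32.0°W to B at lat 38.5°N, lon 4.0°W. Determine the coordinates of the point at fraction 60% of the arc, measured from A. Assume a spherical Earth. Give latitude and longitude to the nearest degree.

≈ lat 4°N, lon 15°W

Convert each endpoint to a unit vector on the sphere (x = cos φ cos λ, y = cos φ sin λ, z = sin φ).
The central angle between the endpoints is δ = arccos(p₁·p₂) ≈ 1.571 rad (90.0°).
Interpolate at f = 0.60 with slerp weights a = sin((1−f)δ)/sin δ ≈ 0.588, b = sin(fδ)/sin δ ≈ 0.809.
p = a·p₁ + b·p₂ ≈ (0.965, -0.253, 0.067); φ = arcsin(p_z) ≈ 3.83°, λ = atan2(p_y, p_x) ≈ -14.67°.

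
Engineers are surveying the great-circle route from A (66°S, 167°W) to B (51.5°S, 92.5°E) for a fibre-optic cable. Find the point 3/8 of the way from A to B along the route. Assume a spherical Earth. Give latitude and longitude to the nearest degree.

Convert each endpoint to a unit vector on the sphere (x = cos φ cos λ, y = cos φ sin λ, z = sin φ).
The central angle between the endpoints is δ = arccos(p₁·p₂) ≈ 0.838 rad (48.0°).
Interpolate at f = 3/8 with slerp weights a = sin((1−f)δ)/sin δ ≈ 0.673, b = sin(fδ)/sin δ ≈ 0.416.
p = a·p₁ + b·p₂ ≈ (-0.278, 0.197, -0.940); φ = arcsin(p_z) ≈ -70.08°, λ = atan2(p_y, p_x) ≈ 144.66°.

≈ (70°S, 145°E)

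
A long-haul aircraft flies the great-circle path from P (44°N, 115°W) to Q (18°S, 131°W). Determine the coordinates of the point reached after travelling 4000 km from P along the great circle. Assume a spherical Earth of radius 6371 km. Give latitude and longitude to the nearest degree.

Write both endpoints as unit vectors p₁, p₂ with components (cos φ cos λ, cos φ sin λ, sin φ).
The central angle between the endpoints is δ = arccos(p₁·p₂) ≈ 1.112 rad (63.7°). The total great-circle distance is δ·R ≈ 1.112 × 6371 ≈ 7084 km, so the target fraction is f = 4000/7084 ≈ 0.565.
Interpolate at f ≈ 0.565 with slerp weights a = sin((1−f)δ)/sin δ ≈ 0.519, b = sin(fδ)/sin δ ≈ 0.655.
p = a·p₁ + b·p₂ ≈ (-0.567, -0.809, 0.158); φ = arcsin(p_z) ≈ 9.10°, λ = atan2(p_y, p_x) ≈ -125.02°.

≈ (9°N, 125°W)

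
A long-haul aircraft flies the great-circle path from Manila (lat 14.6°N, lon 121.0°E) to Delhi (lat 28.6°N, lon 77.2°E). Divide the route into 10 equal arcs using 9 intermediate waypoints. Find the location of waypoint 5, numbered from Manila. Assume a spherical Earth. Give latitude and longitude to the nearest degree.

≈ lat 23°N, lon 100°E

Write both endpoints as unit vectors p₁, p₂ with components (cos φ cos λ, cos φ sin λ, sin φ).
The central angle between the endpoints is δ = arccos(p₁·p₂) ≈ 0.747 rad (42.8°).
Interpolate at f = 5/10 with slerp weights a = sin((1−f)δ)/sin δ ≈ 0.537, b = sin(fδ)/sin δ ≈ 0.537.
p = a·p₁ + b·p₂ ≈ (-0.163, 0.905, 0.392); φ = arcsin(p_z) ≈ 23.11°, λ = atan2(p_y, p_x) ≈ 100.22°.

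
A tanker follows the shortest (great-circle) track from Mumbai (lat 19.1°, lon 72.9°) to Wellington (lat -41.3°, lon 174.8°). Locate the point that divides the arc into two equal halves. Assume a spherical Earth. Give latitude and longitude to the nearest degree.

Convert each endpoint to a unit vector on the sphere (x = cos φ cos λ, y = cos φ sin λ, z = sin φ).
The central angle between the endpoints is δ = arccos(p₁·p₂) ≈ 1.942 rad (111.2°).
Interpolate at f = 1/2 with slerp weights a = sin((1−f)δ)/sin δ ≈ 0.886, b = sin(fδ)/sin δ ≈ 0.886.
p = a·p₁ + b·p₂ ≈ (-0.416, 0.860, -0.295); φ = arcsin(p_z) ≈ -17.14°, λ = atan2(p_y, p_x) ≈ 115.84°.

≈ lat -17°, lon 116°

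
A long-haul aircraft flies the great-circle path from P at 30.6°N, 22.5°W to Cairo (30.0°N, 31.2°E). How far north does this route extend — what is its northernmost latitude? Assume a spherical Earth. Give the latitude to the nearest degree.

The great circle lies in the plane with unit normal n̂ = (p₁ × p₂)/|p₁ × p₂|.
Here n̂_z ≈ +0.836; the vertex latitude is φ_max = arccos|n̂_z| ≈ 33.2°.

≈ 33°N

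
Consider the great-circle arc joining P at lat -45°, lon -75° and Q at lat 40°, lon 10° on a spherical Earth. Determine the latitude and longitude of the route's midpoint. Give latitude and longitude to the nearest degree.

≈ lat -3°, lon -30°

Write both endpoints as unit vectors p₁, p₂ with components (cos φ cos λ, cos φ sin λ, sin φ).
The central angle between the endpoints is δ = arccos(p₁·p₂) ≈ 1.990 rad (114.0°).
Interpolate at f = 1/2 with slerp weights a = sin((1−f)δ)/sin δ ≈ 0.918, b = sin(fδ)/sin δ ≈ 0.918.
p = a·p₁ + b·p₂ ≈ (0.861, -0.505, -0.059); φ = arcsin(p_z) ≈ -3.39°, λ = atan2(p_y, p_x) ≈ -30.40°.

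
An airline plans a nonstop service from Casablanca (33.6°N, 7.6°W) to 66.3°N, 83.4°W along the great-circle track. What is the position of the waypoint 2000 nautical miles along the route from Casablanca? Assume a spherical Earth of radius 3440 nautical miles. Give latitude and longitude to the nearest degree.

Convert each endpoint to a unit vector on the sphere (x = cos φ cos λ, y = cos φ sin λ, z = sin φ).
The central angle between the endpoints is δ = arccos(p₁·p₂) ≈ 0.941 rad (53.9°). The total great-circle distance is δ·R ≈ 0.941 × 3440 ≈ 3238 nmi, so the target fraction is f = 2000/3238 ≈ 0.618.
Interpolate at f ≈ 0.618 with slerp weights a = sin((1−f)δ)/sin δ ≈ 0.436, b = sin(fδ)/sin δ ≈ 0.679.
p = a·p₁ + b·p₂ ≈ (0.391, -0.319, 0.863); φ = arcsin(p_z) ≈ 59.68°, λ = atan2(p_y, p_x) ≈ -39.23°.

≈ 60°N, 39°W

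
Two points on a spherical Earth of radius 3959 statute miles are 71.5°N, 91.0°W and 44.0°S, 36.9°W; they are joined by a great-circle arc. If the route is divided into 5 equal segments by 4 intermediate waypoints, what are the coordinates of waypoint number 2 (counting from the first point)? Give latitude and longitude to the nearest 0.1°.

Convert each endpoint to a unit vector on the sphere (x = cos φ cos λ, y = cos φ sin λ, z = sin φ).
The central angle between the endpoints is δ = arccos(p₁·p₂) ≈ 2.123 rad (121.7°).
Interpolate at f = 2/5 with slerp weights a = sin((1−f)δ)/sin δ ≈ 1.124, b = sin(fδ)/sin δ ≈ 0.882.
p = a·p₁ + b·p₂ ≈ (0.501, -0.737, 0.453); φ = arcsin(p_z) ≈ 26.91°, λ = atan2(p_y, p_x) ≈ -55.80°.

≈ 26.9°N, 55.8°W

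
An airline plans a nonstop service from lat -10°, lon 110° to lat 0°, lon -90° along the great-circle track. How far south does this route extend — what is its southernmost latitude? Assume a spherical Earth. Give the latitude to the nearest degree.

The great circle lies in the plane with unit normal n̂ = (p₁ × p₂)/|p₁ × p₂|.
Here n̂_z ≈ +0.889; the vertex latitude is φ_max = arccos|n̂_z| ≈ 27.3°.
Check via Clairaut: cos φ_max = |cos φ₁| · sin C = cos(10.0°)·sin(115.5°) ≈ 0.889, again giving ≈ 27.3°.

≈ -27°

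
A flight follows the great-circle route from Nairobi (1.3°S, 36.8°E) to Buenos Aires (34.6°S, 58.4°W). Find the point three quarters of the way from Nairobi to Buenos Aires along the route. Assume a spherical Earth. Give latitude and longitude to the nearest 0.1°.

Convert each endpoint to a unit vector on the sphere (x = cos φ cos λ, y = cos φ sin λ, z = sin φ).
The central angle between the endpoints is δ = arccos(p₁·p₂) ≈ 1.633 rad (93.5°).
Interpolate at f = 3/4 with slerp weights a = sin((1−f)δ)/sin δ ≈ 0.398, b = sin(fδ)/sin δ ≈ 0.942.
p = a·p₁ + b·p₂ ≈ (0.725, -0.423, -0.544); φ = arcsin(p_z) ≈ -32.97°, λ = atan2(p_y, p_x) ≈ -30.24°.

≈ 33.0°S, 30.2°W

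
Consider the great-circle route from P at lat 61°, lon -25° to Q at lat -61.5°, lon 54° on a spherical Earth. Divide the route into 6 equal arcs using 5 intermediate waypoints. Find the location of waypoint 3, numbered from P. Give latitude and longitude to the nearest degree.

≈ lat 0°, lon 14°

Write both endpoints as unit vectors p₁, p₂ with components (cos φ cos λ, cos φ sin λ, sin φ).
The central angle between the endpoints is δ = arccos(p₁·p₂) ≈ 2.381 rad (136.4°).
Interpolate at f = 3/6 with slerp weights a = sin((1−f)δ)/sin δ ≈ 1.347, b = sin(fδ)/sin δ ≈ 1.347.
p = a·p₁ + b·p₂ ≈ (0.970, 0.244, -0.006); φ = arcsin(p_z) ≈ -0.32°, λ = atan2(p_y, p_x) ≈ 14.12°.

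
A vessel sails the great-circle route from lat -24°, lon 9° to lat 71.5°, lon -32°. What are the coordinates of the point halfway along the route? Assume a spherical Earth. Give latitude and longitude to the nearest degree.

≈ lat 25°, lon -1°

From cos δ = sin φ₁ sin φ₂ + cos φ₁ cos φ₂ cos Δλ, the central angle is δ ≈ 1.739 rad (99.6°).
Interpolate at f = 1/2 with slerp weights a = sin((1−f)δ)/sin δ ≈ 0.775, b = sin(fδ)/sin δ ≈ 0.775.
p = a·p₁ + b·p₂ ≈ (0.908, -0.020, 0.420); φ = arcsin(p_z) ≈ 24.81°, λ = atan2(p_y, p_x) ≈ -1.23°.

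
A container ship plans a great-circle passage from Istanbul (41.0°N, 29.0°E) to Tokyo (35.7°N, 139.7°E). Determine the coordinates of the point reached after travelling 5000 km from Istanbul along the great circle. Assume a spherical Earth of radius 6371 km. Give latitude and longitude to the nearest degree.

≈ 54°N, 95°E

Write both endpoints as unit vectors p₁, p₂ with components (cos φ cos λ, cos φ sin λ, sin φ).
The central angle between the endpoints is δ = arccos(p₁·p₂) ≈ 1.404 rad (80.4°). The total great-circle distance is δ·R ≈ 1.404 × 6371 ≈ 8944 km, so the target fraction is f = 5000/8944 ≈ 0.559.
Interpolate at f ≈ 0.559 with slerp weights a = sin((1−f)δ)/sin δ ≈ 0.588, b = sin(fδ)/sin δ ≈ 0.717.
p = a·p₁ + b·p₂ ≈ (-0.055, 0.592, 0.804); φ = arcsin(p_z) ≈ 53.54°, λ = atan2(p_y, p_x) ≈ 95.35°.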